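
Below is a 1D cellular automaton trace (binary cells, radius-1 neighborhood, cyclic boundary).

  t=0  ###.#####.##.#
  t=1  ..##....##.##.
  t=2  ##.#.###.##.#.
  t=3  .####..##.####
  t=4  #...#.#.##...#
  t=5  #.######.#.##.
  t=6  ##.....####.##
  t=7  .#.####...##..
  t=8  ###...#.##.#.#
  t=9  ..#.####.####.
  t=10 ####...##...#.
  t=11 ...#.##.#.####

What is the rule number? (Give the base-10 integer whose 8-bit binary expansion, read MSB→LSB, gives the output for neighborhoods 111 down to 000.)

103

  [7] ### => .  t=0,i=0
  [6] ##. => #  t=0,i=2
  [5] #.# => #  t=0,i=3
  [4] #.. => .  t=1,i=4
  [3] .## => .  t=0,i=4
  [2] .#. => #  t=2,i=3
  [1] ..# => #  t=1,i=1
  [0] ... => #  t=1,i=0
  bits 01100111 = 103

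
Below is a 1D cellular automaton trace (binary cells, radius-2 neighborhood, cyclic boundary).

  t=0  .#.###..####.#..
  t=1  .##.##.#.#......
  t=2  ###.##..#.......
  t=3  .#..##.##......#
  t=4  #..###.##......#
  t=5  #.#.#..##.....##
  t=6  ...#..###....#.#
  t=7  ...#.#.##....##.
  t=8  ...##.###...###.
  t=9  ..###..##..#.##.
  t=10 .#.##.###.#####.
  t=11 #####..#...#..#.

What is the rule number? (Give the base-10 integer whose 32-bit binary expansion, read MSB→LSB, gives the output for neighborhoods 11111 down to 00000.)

  nb #####: next=.  (t=10,i=12, bit31=0)
  nb ####.: next=.  (t=0,i=10, bit30=0)
  nb ###.#: next=.  (t=0,i=11, bit29=0)
  nb ###..: next=#  (t=0,i=5, bit28=1)
  nb ##.##: next=.  (t=1,i=3, bit27=0)
  nb ##.#.: next=.  (t=0,i=12, bit26=0)
  nb ##..#: next=.  (t=0,i=6, bit25=0)
  nb ##...: next=.  (t=3,i=9, bit24=0)
  nb #.###: next=.  (t=0,i=3, bit23=0)
  nb #.##.: next=#  (t=1,i=4, bit22=1)
  nb #.#.#: next=.  (t=1,i=7, bit21=0)
  nb #.#..: next=.  (t=0,i=13, bit20=0)
  nb #..##: next=#  (t=0,i=7, bit19=1)
  nb #..#.: next=#  (t=2,i=7, bit18=1)
  nb #...#: next=.  (t=0,i=15, bit17=0)
  nb #....: next=.  (t=1,i=11, bit16=0)
  nb .####: next=#  (t=0,i=9, bit15=1)
  nb .###.: next=#  (t=0,i=4, bit14=1)
  nb .##.#: next=#  (t=1,i=2, bit13=1)
  nb .##..: next=#  (t=2,i=5, bit12=1)
  nb .#.##: next=#  (t=0,i=2, bit11=1)
  nb .#.#.: next=#  (t=1,i=8, bit10=1)
  nb .#..#: next=.  (t=3,i=2, bit9=0)
  nb .#...: next=.  (t=0,i=14, bit8=0)
  nb ..###: next=.  (t=0,i=8, bit7=0)
  nb ..##.: next=#  (t=1,i=1, bit6=1)
  nb ..#.#: next=#  (t=0,i=1, bit5=1)
  nb ..#..: next=#  (t=2,i=8, bit4=1)
  nb ...##: next=#  (t=1,i=0, bit3=1)
  nb ...#.: next=.  (t=0,i=0, bit2=0)
  nb ....#: next=.  (t=1,i=15, bit1=0)
  nb .....: next=.  (t=1,i=12, bit0=0)
  bits 00010000010011001111110001111000 = 273480824

273480824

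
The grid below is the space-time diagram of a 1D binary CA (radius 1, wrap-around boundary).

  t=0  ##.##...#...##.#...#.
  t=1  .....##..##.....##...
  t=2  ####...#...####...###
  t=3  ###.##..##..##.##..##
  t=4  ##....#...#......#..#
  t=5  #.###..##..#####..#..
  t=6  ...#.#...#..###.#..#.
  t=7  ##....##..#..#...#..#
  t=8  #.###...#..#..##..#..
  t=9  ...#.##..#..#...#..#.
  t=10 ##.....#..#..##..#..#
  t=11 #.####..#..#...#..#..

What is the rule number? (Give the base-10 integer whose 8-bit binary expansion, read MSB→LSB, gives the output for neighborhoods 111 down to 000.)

  ### -> #   bit 7 = 1  t=2,i=0
  ##. -> .   bit 6 = 0  t=0,i=1
  #.# -> .   bit 5 = 0  t=0,i=2
  #.. -> #   bit 4 = 1  t=0,i=5
  .## -> .   bit 3 = 0  t=0,i=0
  .#. -> .   bit 2 = 0  t=0,i=8
  ..# -> .   bit 1 = 0  t=0,i=7
  ... -> #   bit 0 = 1  t=0,i=6
  bits 10010001 = 145

145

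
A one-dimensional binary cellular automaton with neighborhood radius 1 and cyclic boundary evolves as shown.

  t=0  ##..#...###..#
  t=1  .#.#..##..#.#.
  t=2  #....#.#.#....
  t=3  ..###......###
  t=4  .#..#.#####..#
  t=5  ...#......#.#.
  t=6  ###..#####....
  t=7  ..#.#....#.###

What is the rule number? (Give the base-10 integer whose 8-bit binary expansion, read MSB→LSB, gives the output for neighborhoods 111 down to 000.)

  ### -> .   bit 7 = 0  t=0,i=0
  ##. -> #   bit 6 = 1  t=0,i=1
  #.# -> .   bit 5 = 0  t=1,i=2
  #.. -> .   bit 4 = 0  t=0,i=2
  .## -> .   bit 3 = 0  t=0,i=8
  .#. -> .   bit 2 = 0  t=0,i=4
  ..# -> #   bit 1 = 1  t=0,i=3
  ... -> #   bit 0 = 1  t=0,i=6
  bits 01000011 = 67

67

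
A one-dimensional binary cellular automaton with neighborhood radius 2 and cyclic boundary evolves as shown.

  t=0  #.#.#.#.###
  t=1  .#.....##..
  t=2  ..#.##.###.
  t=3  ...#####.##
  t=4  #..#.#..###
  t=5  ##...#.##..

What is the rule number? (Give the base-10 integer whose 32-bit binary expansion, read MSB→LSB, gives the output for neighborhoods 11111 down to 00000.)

2681747907

  ##### -> #   bit 31 = 1  t=3,i=5
  ####. -> .   bit 30 = 0  t=0,i=10
  ###.# -> .   bit 29 = 0  t=0,i=0
  ###.. -> #   bit 28 = 1  t=2,i=9
  ##.## -> #   bit 27 = 1  t=2,i=6
  ##.#. -> #   bit 26 = 1  t=0,i=1
  ##..# -> #   bit 25 = 1  t=4,i=1
  ##... -> #   bit 24 = 1  t=1,i=9
  #.### -> #   bit 23 = 1  t=0,i=8
  #.##. -> #   bit 22 = 1  t=2,i=4
  #.#.# -> .   bit 21 = 0  t=0,i=2
  #.#.. -> #   bit 20 = 1  t=4,i=5
  #..## -> #   bit 19 = 1  t=4,i=7
  #..#. -> .   bit 18 = 0  t=4,i=2
  #...# -> .   bit 17 = 0  t=1,i=10
  #.... -> .   bit 16 = 0  t=1,i=3
  .#### -> .   bit 15 = 0  t=0,i=9
  .###. -> .   bit 14 = 0  t=2,i=8
  .##.# -> #   bit 13 = 1  t=2,i=5
  .##.. -> #   bit 12 = 1  t=1,i=8
  .#.## -> #   bit 11 = 1  t=0,i=7
  .#.#. -> .   bit 10 = 0  t=0,i=3
  .#..# -> .   bit 9 = 0  t=4,i=6
  .#... -> #   bit 8 = 1  t=1,i=2
  ..### -> #   bit 7 = 1  t=3,i=3
  ..##. -> #   bit 6 = 1  t=1,i=7
  ..#.# -> .   bit 5 = 0  t=2,i=2
  ..#.. -> .   bit 4 = 0  t=1,i=1
  ...## -> .   bit 3 = 0  t=1,i=6
  ...#. -> .   bit 2 = 0  t=1,i=0
  ....# -> #   bit 1 = 1  t=1,i=5
  ..... -> #   bit 0 = 1  t=1,i=4
  bits 10011111110110000011100111000011 = 2681747907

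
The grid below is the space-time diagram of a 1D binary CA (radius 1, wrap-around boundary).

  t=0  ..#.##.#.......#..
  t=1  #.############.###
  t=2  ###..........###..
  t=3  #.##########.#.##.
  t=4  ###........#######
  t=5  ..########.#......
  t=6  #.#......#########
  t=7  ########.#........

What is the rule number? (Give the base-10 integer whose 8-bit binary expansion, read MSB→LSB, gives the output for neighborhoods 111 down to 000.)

125

  [7] ### => .  t=1,i=3
  [6] ##. => #  t=0,i=5
  [5] #.# => #  t=0,i=3
  [4] #.. => #  t=0,i=8
  [3] .## => #  t=0,i=4
  [2] .#. => #  t=0,i=2
  [1] ..# => .  t=0,i=1
  [0] ... => #  t=0,i=0
  bits 01111101 = 125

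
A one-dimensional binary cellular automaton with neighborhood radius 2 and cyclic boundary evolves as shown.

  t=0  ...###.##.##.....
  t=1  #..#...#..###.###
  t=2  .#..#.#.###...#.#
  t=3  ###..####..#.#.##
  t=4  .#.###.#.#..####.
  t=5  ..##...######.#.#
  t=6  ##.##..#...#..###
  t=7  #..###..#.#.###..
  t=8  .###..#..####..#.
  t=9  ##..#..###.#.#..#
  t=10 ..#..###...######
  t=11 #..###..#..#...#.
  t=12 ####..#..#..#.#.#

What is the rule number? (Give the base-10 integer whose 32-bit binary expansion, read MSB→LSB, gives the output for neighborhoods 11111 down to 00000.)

  ##### -> .   bit 31 = 0  t=3,i=0
  ####. -> #   bit 30 = 1  t=1,i=16
  ###.# -> .   bit 29 = 0  t=0,i=5
  ###.. -> .   bit 28 = 0  t=1,i=0
  ##.## -> .   bit 27 = 0  t=0,i=6
  ##.#. -> .   bit 26 = 0  t=4,i=6
  ##..# -> #   bit 25 = 1  t=1,i=1
  ##... -> #   bit 24 = 1  t=0,i=12
  #.### -> #   bit 23 = 1  t=1,i=14
  #.##. -> #   bit 22 = 1  t=0,i=7
  #.#.# -> #   bit 21 = 1  t=2,i=6
  #.#.. -> #   bit 20 = 1  t=2,i=1
  #..## -> #   bit 19 = 1  t=1,i=9
  #..#. -> .   bit 18 = 0  t=1,i=2
  #...# -> .   bit 17 = 0  t=1,i=5
  #.... -> .   bit 16 = 0  t=0,i=13
  .#### -> .   bit 15 = 0  t=1,i=15
  .###. -> .   bit 14 = 0  t=0,i=4
  .##.# -> .   bit 13 = 0  t=0,i=8
  .##.. -> #   bit 12 = 1  t=0,i=11
  .#.## -> #   bit 11 = 1  t=2,i=7
  .#.#. -> #   bit 10 = 1  t=2,i=0
  .#..# -> #   bit 9 = 1  t=1,i=8
  .#... -> #   bit 8 = 1  t=1,i=4
  ..### -> #   bit 7 = 1  t=0,i=3
  ..##. -> .   bit 6 = 0  t=5,i=2
  ..#.# -> .   bit 5 = 0  t=2,i=4
  ..#.. -> .   bit 4 = 0  t=1,i=3
  ...## -> .   bit 3 = 0  t=0,i=2
  ...#. -> #   bit 2 = 1  t=1,i=6
  ....# -> .   bit 1 = 0  t=0,i=1
  ..... -> #   bit 0 = 1  t=0,i=0
  bits 01000011111110000001111110000101 = 1140334469

1140334469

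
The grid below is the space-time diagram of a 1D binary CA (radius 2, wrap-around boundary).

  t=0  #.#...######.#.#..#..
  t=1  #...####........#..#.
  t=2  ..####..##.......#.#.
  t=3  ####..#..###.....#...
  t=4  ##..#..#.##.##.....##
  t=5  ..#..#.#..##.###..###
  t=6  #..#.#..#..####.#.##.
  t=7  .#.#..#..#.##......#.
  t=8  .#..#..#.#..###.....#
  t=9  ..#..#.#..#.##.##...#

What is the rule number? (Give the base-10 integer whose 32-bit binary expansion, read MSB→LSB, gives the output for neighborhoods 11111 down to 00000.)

  #####|.  b31=0 t=0,i=8
  ####.|.  b30=0 t=0,i=10
  ###.#|.  b29=0 t=0,i=11
  ###..|.  b28=0 t=1,i=7
  ##.##|#  b27=1 t=4,i=11
  ##.#.|.  b26=0 t=0,i=12
  ##..#|#  b25=1 t=2,i=6
  ##...|#  b24=1 t=1,i=8
  #.###|#  b23=1 t=5,i=13
  #.##.|.  b22=0 t=4,i=9
  #.#.#|.  b21=0 t=0,i=13
  #.#..|.  b20=0 t=0,i=2
  #..##|.  b19=0 t=2,i=7
  #..#.|.  b18=0 t=0,i=17
  #...#|#  b17=1 t=0,i=4
  #....|#  b16=1 t=1,i=9
  .####|#  b15=1 t=0,i=7
  .###.|#  b14=1 t=3,i=10
  .##.#|#  b13=1 t=4,i=10
  .##..|#  b12=1 t=2,i=9
  .#.##|.  b11=0 t=4,i=8
  .#.#.|.  b10=0 t=0,i=1
  .#..#|#  b9=1 t=0,i=16
  .#...|.  b8=0 t=0,i=3
  ..###|#  b7=1 t=0,i=6
  ..##.|.  b6=0 t=2,i=8
  ..#.#|#  b5=1 t=0,i=0
  ..#..|.  b4=0 t=0,i=18
  ...##|#  b3=1 t=0,i=5
  ...#.|.  b2=0 t=1,i=15
  ....#|.  b1=0 t=1,i=14
  .....|.  b0=0 t=1,i=10
  bits 00001011100000111111001010101000 = 193196712

193196712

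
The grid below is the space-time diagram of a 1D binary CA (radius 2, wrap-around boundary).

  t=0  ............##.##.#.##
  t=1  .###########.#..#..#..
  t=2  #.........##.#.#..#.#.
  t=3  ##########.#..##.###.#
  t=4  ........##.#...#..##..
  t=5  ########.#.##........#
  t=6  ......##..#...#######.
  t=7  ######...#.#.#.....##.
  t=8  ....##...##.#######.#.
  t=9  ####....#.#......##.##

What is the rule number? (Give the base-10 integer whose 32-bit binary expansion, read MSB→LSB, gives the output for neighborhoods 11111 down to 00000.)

  #####|.  b31=0 t=1,i=3
  ####.|#  b30=1 t=1,i=10
  ###.#|#  b29=1 t=1,i=11
  ###..|#  b28=1 t=6,i=20
  ##.##|.  b27=0 t=0,i=14
  ##.#.|.  b26=0 t=0,i=17
  ##..#|.  b25=0 t=6,i=8
  ##...|.  b24=0 t=0,i=0
  #.###|.  b23=0 t=3,i=17
  #.##.|.  b22=0 t=0,i=15
  #.#.#|.  b21=0 t=0,i=18
  #.#..|#  b20=1 t=1,i=13
  #..##|.  b19=0 t=3,i=13
  #..#.|#  b18=1 t=1,i=15
  #...#|.  b17=0 t=1,i=21
  #....|#  b16=1 t=0,i=1
  .####|.  b15=0 t=1,i=2
  .###.|#  b14=1 t=3,i=18
  .##.#|#  b13=1 t=0,i=13
  .##..|.  b12=0 t=0,i=21
  .#.##|#  b11=1 t=0,i=19
  .#.#.|#  b10=1 t=2,i=14
  .#..#|.  b9=0 t=1,i=14
  .#...|#  b8=1 t=1,i=20
  ..###|.  b7=0 t=1,i=1
  ..##.|.  b6=0 t=0,i=12
  ..#.#|#  b5=1 t=2,i=18
  ..#..|.  b4=0 t=1,i=16
  ...##|#  b3=1 t=0,i=11
  ...#.|.  b2=0 t=4,i=14
  ....#|#  b1=1 t=0,i=10
  .....|#  b0=1 t=0,i=2
  bits 01110000000101010110110100101011 = 1880452395

1880452395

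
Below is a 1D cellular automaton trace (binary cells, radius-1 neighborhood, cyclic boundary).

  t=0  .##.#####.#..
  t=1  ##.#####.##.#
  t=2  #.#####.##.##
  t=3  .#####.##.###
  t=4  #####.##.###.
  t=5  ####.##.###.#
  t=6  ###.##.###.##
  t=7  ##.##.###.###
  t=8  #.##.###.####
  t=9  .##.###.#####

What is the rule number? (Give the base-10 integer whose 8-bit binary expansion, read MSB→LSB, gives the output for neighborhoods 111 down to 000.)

  ### -> #   bit 7 = 1  t=0,i=5
  ##. -> .   bit 6 = 0  t=0,i=2
  #.# -> #   bit 5 = 1  t=0,i=3
  #.. -> .   bit 4 = 0  t=0,i=11
  .## -> #   bit 3 = 1  t=0,i=1
  .#. -> #   bit 2 = 1  t=0,i=10
  ..# -> #   bit 1 = 1  t=0,i=0
  ... -> #   bit 0 = 1  t=0,i=12
  bits 10101111 = 175

175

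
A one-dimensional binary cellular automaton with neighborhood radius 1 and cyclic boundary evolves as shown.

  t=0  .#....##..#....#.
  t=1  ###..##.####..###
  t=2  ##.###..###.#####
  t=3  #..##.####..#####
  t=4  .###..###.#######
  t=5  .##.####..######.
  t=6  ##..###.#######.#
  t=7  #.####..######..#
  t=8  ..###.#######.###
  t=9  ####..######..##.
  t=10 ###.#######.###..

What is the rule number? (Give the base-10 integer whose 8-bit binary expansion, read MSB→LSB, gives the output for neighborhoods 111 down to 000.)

  ###|#  b7=1 t=1,i=0
  ##.|.  b6=0 t=0,i=7
  #.#|.  b5=0 t=1,i=7
  #..|#  b4=1 t=0,i=2
  .##|#  b3=1 t=0,i=6
  .#.|#  b2=1 t=0,i=1
  ..#|#  b1=1 t=0,i=0
  ...|.  b0=0 t=0,i=3
  bits 10011110 = 158

158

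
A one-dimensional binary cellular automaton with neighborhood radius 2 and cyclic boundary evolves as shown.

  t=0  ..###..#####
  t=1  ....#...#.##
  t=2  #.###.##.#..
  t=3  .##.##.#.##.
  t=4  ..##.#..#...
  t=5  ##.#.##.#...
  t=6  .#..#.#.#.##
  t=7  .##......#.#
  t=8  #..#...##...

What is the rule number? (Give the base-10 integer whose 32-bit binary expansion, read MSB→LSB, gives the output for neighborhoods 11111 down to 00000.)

  ##### -> .   bit 31 = 0  t=0,i=9
  ####. -> #   bit 30 = 1  t=0,i=10
  ###.# -> #   bit 29 = 1  t=2,i=4
  ###.. -> #   bit 28 = 1  t=0,i=4
  ##.## -> #   bit 27 = 1  t=2,i=5
  ##.#. -> .   bit 26 = 0  t=2,i=8
  ##..# -> .   bit 25 = 0  t=0,i=0
  ##... -> #   bit 24 = 1  t=1,i=0
  #.### -> #   bit 23 = 1  t=2,i=2
  #.##. -> .   bit 22 = 0  t=1,i=10
  #.#.# -> .   bit 21 = 0  t=3,i=7
  #.#.. -> #   bit 20 = 1  t=2,i=9
  #..## -> .   bit 19 = 0  t=0,i=1
  #..#. -> .   bit 18 = 0  t=2,i=11
  #...# -> #   bit 17 = 1  t=1,i=6
  #.... -> .   bit 16 = 0  t=1,i=1
  .#### -> #   bit 15 = 1  t=0,i=8
  .###. -> .   bit 14 = 0  t=0,i=3
  .##.# -> #   bit 13 = 1  t=2,i=7
  .##.. -> .   bit 12 = 0  t=1,i=11
  .#.## -> #   bit 11 = 1  t=1,i=9
  .#.#. -> .   bit 10 = 0  t=6,i=5
  .#..# -> #   bit 9 = 1  t=2,i=10
  .#... -> .   bit 8 = 0  t=1,i=5
  ..### -> .   bit 7 = 0  t=0,i=2
  ..##. -> .   bit 6 = 0  t=3,i=1
  ..#.# -> .   bit 5 = 0  t=1,i=8
  ..#.. -> #   bit 4 = 1  t=1,i=4
  ...## -> #   bit 3 = 1  t=4,i=1
  ...#. -> #   bit 2 = 1  t=1,i=3
  ....# -> #   bit 1 = 1  t=1,i=2
  ..... -> .   bit 0 = 0  t=4,i=11
  bits 01111001100100101010101000011110 = 2039654942

2039654942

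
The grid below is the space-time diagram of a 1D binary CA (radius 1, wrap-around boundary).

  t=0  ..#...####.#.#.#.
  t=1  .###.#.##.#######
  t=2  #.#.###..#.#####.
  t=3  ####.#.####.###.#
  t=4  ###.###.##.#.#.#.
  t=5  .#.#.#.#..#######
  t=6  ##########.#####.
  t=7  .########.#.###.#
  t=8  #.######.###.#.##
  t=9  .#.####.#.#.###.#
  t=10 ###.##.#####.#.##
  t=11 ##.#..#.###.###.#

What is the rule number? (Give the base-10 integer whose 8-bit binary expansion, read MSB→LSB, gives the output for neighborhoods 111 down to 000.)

  ### -> #   bit 7 = 1  t=0,i=7
  ##. -> .   bit 6 = 0  t=0,i=9
  #.# -> #   bit 5 = 1  t=0,i=10
  #.. -> #   bit 4 = 1  t=0,i=3
  .## -> .   bit 3 = 0  t=0,i=6
  .#. -> #   bit 2 = 1  t=0,i=2
  ..# -> #   bit 1 = 1  t=0,i=1
  ... -> .   bit 0 = 0  t=0,i=0
  bits 10110110 = 182

182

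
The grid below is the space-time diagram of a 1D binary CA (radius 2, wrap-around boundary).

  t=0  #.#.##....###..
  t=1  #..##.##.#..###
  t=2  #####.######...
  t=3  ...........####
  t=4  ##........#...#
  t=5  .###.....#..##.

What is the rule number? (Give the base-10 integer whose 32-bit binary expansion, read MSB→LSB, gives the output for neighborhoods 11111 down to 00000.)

392112748

  [31] ##### => .  t=2,i=2
  [30] ####. => .  t=1,i=14
  [29] ###.# => .  t=2,i=4
  [28] ###.. => #  t=0,i=12
  [27] ##.## => .  t=1,i=5
  [26] ##.#. => #  t=1,i=8
  [25] ##..# => #  t=0,i=13
  [24] ##... => #  t=0,i=6
  [23] #.### => .  t=2,i=6
  [22] #.##. => #  t=0,i=4
  [21] #.#.# => .  t=0,i=2
  [20] #.#.. => #  t=1,i=9
  [19] #..## => #  t=1,i=2
  [18] #..#. => #  t=0,i=14
  [17] #...# => #  t=2,i=13
  [16] #.... => #  t=0,i=7
  [15] .#### => .  t=1,i=13
  [14] .###. => .  t=0,i=11
  [13] .##.# => #  t=1,i=4
  [12] .##.. => .  t=0,i=5
  [11] .#.## => #  t=0,i=3
  [10] .#.#. => .  t=0,i=1
  [9] .#..# => #  t=1,i=10
  [8] .#... => .  t=4,i=11
  [7] ..### => .  t=0,i=10
  [6] ..##. => #  t=1,i=3
  [5] ..#.# => #  t=0,i=0
  [4] ..#.. => .  t=4,i=10
  [3] ...## => #  t=0,i=9
  [2] ...#. => #  t=4,i=9
  [1] ....# => .  t=0,i=8
  [0] ..... => .  t=3,i=2
  bits 00010111010111110010101001101100 = 392112748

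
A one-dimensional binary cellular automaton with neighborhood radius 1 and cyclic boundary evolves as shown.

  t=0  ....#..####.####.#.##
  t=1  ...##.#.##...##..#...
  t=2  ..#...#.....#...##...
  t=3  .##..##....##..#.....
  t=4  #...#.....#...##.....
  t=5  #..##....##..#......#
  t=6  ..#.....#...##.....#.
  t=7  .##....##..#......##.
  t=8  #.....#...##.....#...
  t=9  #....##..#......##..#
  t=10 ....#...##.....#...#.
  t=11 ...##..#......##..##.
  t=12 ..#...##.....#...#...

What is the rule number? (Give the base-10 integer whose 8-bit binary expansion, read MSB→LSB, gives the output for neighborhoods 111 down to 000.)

134

  [7] ### => #  t=0,i=8
  [6] ##. => .  t=0,i=10
  [5] #.# => .  t=0,i=11
  [4] #.. => .  t=0,i=0
  [3] .## => .  t=0,i=7
  [2] .#. => #  t=0,i=4
  [1] ..# => #  t=0,i=3
  [0] ... => .  t=0,i=1
  bits 10000110 = 134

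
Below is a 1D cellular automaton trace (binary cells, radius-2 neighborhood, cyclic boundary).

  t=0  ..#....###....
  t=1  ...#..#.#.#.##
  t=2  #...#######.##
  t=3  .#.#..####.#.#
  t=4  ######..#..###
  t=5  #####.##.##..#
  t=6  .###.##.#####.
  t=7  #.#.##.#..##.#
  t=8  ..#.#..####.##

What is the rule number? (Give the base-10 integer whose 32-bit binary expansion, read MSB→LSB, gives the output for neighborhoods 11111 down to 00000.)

3413923689

  nb #####: next=#  (t=2,i=6, bit31=1)
  nb ####.: next=#  (t=2,i=9, bit30=1)
  nb ###.#: next=.  (t=2,i=10, bit29=0)
  nb ###..: next=.  (t=0,i=9, bit28=0)
  nb ##.##: next=#  (t=2,i=11, bit27=1)
  nb ##.#.: next=.  (t=3,i=10, bit26=0)
  nb ##..#: next=#  (t=4,i=6, bit25=1)
  nb ##...: next=#  (t=0,i=10, bit24=1)
  nb #.###: next=.  (t=2,i=12, bit23=0)
  nb #.##.: next=#  (t=1,i=12, bit22=1)
  nb #.#.#: next=#  (t=1,i=8, bit21=1)
  nb #.#..: next=#  (t=3,i=3, bit20=1)
  nb #..##: next=#  (t=3,i=5, bit19=1)
  nb #..#.: next=#  (t=1,i=5, bit18=1)
  nb #...#: next=.  (t=1,i=1, bit17=0)
  nb #....: next=.  (t=0,i=4, bit16=0)
  nb .####: next=.  (t=2,i=5, bit15=0)
  nb .###.: next=#  (t=0,i=8, bit14=1)
  nb .##.#: next=.  (t=5,i=7, bit13=0)
  nb .##..: next=#  (t=1,i=13, bit12=1)
  nb .#.##: next=.  (t=1,i=11, bit11=0)
  nb .#.#.: next=#  (t=1,i=7, bit10=1)
  nb .#..#: next=#  (t=1,i=4, bit9=1)
  nb .#...: next=#  (t=0,i=3, bit8=1)
  nb ..###: next=.  (t=0,i=7, bit7=0)
  nb ..##.: next=#  (t=7,i=10, bit6=1)
  nb ..#.#: next=#  (t=1,i=6, bit5=1)
  nb ..#..: next=.  (t=0,i=2, bit4=0)
  nb ...##: next=#  (t=0,i=6, bit3=1)
  nb ...#.: next=.  (t=0,i=1, bit2=0)
  nb ....#: next=.  (t=0,i=0, bit1=0)
  nb .....: next=#  (t=0,i=12, bit0=1)
  bits 11001011011111000101011101101001 = 3413923689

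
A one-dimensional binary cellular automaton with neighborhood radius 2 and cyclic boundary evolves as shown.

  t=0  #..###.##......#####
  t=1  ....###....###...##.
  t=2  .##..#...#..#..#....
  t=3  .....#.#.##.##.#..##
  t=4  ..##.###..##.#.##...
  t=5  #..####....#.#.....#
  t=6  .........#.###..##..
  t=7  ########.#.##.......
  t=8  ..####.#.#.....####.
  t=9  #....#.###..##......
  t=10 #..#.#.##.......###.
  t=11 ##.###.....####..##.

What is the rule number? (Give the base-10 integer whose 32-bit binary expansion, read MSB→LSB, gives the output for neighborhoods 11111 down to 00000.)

2830263859

  ##### -> #   bit 31 = 1  t=0,i=17
  ####. -> .   bit 30 = 0  t=0,i=19
  ###.# -> #   bit 29 = 1  t=0,i=5
  ###.. -> .   bit 28 = 0  t=0,i=0
  ##.## -> #   bit 27 = 1  t=0,i=6
  ##.#. -> .   bit 26 = 0  t=3,i=14
  ##..# -> .   bit 25 = 0  t=0,i=1
  ##... -> .   bit 24 = 0  t=0,i=9
  #.### -> #   bit 23 = 1  t=4,i=5
  #.##. -> .   bit 22 = 0  t=0,i=7
  #.#.# -> #   bit 21 = 1  t=3,i=7
  #.#.. -> #   bit 20 = 1  t=3,i=15
  #..## -> .   bit 19 = 0  t=0,i=2
  #..#. -> .   bit 18 = 0  t=2,i=4
  #...# -> #   bit 17 = 1  t=1,i=15
  #.... -> .   bit 16 = 0  t=0,i=10
  .#### -> .   bit 15 = 0  t=0,i=16
  .###. -> #   bit 14 = 1  t=0,i=4
  .##.# -> #   bit 13 = 1  t=3,i=10
  .##.. -> .   bit 12 = 0  t=0,i=8
  .#.## -> .   bit 11 = 0  t=3,i=8
  .#.#. -> #   bit 10 = 1  t=3,i=6
  .#..# -> #   bit 9 = 1  t=2,i=10
  .#... -> .   bit 8 = 0  t=2,i=6
  ..### -> .   bit 7 = 0  t=0,i=3
  ..##. -> .   bit 6 = 0  t=1,i=17
  ..#.# -> #   bit 5 = 1  t=3,i=5
  ..#.. -> #   bit 4 = 1  t=2,i=5
  ...## -> .   bit 3 = 0  t=0,i=14
  ...#. -> .   bit 2 = 0  t=2,i=8
  ....# -> #   bit 1 = 1  t=0,i=13
  ..... -> #   bit 0 = 1  t=0,i=11
  bits 10101000101100100110011000110011 = 2830263859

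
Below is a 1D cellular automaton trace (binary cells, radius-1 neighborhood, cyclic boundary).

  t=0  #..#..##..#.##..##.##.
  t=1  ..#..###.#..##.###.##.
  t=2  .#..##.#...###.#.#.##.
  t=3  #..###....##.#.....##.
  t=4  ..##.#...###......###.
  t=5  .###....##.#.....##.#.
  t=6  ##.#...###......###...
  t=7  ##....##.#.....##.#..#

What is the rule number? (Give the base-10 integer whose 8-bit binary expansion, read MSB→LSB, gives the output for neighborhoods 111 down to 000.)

74

  [7] ### => .  t=1,i=6
  [6] ##. => #  t=0,i=7
  [5] #.# => .  t=0,i=11
  [4] #.. => .  t=0,i=1
  [3] .## => #  t=0,i=6
  [2] .#. => .  t=0,i=0
  [1] ..# => #  t=0,i=2
  [0] ... => .  t=1,i=0
  bits 01001010 = 74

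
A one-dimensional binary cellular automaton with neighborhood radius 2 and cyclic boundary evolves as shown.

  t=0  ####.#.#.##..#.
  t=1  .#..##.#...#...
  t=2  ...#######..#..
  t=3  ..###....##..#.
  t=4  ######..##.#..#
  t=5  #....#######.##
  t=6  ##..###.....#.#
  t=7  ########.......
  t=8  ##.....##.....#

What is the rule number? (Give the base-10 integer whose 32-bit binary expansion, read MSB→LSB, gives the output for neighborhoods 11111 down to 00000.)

  #####|.  b31=0 t=2,i=5
  ####.|.  b30=0 t=0,i=2
  ###.#|.  b29=0 t=0,i=3
  ###..|#  b28=1 t=2,i=9
  ##.##|#  b27=1 t=5,i=12
  ##.#.|#  b26=1 t=0,i=4
  ##..#|#  b25=1 t=0,i=11
  ##...|#  b24=1 t=3,i=5
  #.###|.  b23=0 t=0,i=0
  #.##.|.  b22=0 t=0,i=9
  #.#.#|#  b21=1 t=0,i=5
  #.#..|#  b20=1 t=1,i=7
  #..##|#  b19=1 t=1,i=3
  #..#.|.  b18=0 t=0,i=12
  #...#|#  b17=1 t=1,i=9
  #....|.  b16=0 t=1,i=13
  .####|#  b15=1 t=0,i=1
  .###.|#  b14=1 t=3,i=3
  .##.#|#  b13=1 t=1,i=5
  .##..|.  b12=0 t=0,i=10
  .#.##|.  b11=0 t=0,i=8
  .#.#.|.  b10=0 t=0,i=6
  .#..#|.  b9=0 t=1,i=2
  .#...|#  b8=1 t=1,i=8
  ..###|#  b7=1 t=2,i=3
  ..##.|#  b6=1 t=1,i=4
  ..#.#|.  b5=0 t=0,i=13
  ..#..|.  b4=0 t=1,i=1
  ...##|#  b3=1 t=2,i=2
  ...#.|.  b2=0 t=1,i=0
  ....#|.  b1=0 t=1,i=14
  .....|.  b0=0 t=2,i=0
  bits 00011111001110101110000111001000 = 523952584

523952584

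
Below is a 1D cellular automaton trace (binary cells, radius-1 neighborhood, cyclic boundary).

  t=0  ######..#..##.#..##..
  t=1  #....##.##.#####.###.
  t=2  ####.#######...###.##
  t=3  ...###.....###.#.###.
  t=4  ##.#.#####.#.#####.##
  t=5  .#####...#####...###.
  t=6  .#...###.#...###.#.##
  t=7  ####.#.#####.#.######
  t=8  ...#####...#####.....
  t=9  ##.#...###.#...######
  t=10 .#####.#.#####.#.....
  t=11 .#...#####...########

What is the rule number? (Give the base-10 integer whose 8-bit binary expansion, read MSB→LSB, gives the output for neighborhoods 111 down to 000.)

  nb ###: next=.  (t=0,i=1, bit7=0)
  nb ##.: next=#  (t=0,i=5, bit6=1)
  nb #.#: next=#  (t=0,i=13, bit5=1)
  nb #..: next=#  (t=0,i=6, bit4=1)
  nb .##: next=#  (t=0,i=0, bit3=1)
  nb .#.: next=#  (t=0,i=8, bit2=1)
  nb ..#: next=.  (t=0,i=7, bit1=0)
  nb ...: next=#  (t=1,i=2, bit0=1)
  bits 01111101 = 125

125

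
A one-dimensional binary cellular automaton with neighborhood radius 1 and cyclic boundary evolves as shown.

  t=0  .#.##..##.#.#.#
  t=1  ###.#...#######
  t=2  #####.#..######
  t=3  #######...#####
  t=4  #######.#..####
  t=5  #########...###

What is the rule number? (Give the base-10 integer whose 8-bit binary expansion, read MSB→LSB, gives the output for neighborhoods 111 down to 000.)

  ### -> #   bit 7 = 1  t=1,i=0
  ##. -> #   bit 6 = 1  t=0,i=4
  #.# -> #   bit 5 = 1  t=0,i=0
  #.. -> .   bit 4 = 0  t=0,i=5
  .## -> .   bit 3 = 0  t=0,i=3
  .#. -> #   bit 2 = 1  t=0,i=1
  ..# -> .   bit 1 = 0  t=0,i=6
  ... -> #   bit 0 = 1  t=1,i=6
  bits 11100101 = 229

229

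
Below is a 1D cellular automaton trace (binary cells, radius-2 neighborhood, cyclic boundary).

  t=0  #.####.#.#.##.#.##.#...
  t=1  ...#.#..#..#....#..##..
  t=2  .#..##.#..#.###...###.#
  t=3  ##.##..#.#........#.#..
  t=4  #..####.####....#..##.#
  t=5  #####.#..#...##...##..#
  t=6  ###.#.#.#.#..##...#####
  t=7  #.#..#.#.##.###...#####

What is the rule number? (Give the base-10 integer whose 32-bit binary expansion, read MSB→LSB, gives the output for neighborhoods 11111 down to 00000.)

2724042178

  ##### -> #   bit 31 = 1  t=5,i=1
  ####. -> .   bit 30 = 0  t=0,i=4
  ###.# -> #   bit 29 = 1  t=0,i=5
  ###.. -> .   bit 28 = 0  t=2,i=14
  ##.## -> .   bit 27 = 0  t=3,i=2
  ##.#. -> .   bit 26 = 0  t=0,i=6
  ##..# -> #   bit 25 = 1  t=3,i=5
  ##... -> .   bit 24 = 0  t=1,i=21
  #.### -> .   bit 23 = 0  t=0,i=2
  #.##. -> #   bit 22 = 1  t=0,i=11
  #.#.# -> .   bit 21 = 0  t=0,i=7
  #.#.. -> #   bit 20 = 1  t=0,i=19
  #..## -> #   bit 19 = 1  t=1,i=18
  #..#. -> #   bit 18 = 1  t=1,i=7
  #...# -> .   bit 17 = 0  t=0,i=21
  #.... -> #   bit 16 = 1  t=1,i=13
  .#### -> #   bit 15 = 1  t=0,i=3
  .###. -> .   bit 14 = 0  t=2,i=13
  .##.# -> .   bit 13 = 0  t=0,i=12
  .##.. -> #   bit 12 = 1  t=1,i=20
  .#.## -> .   bit 11 = 0  t=0,i=1
  .#.#. -> #   bit 10 = 1  t=0,i=8
  .#..# -> .   bit 9 = 0  t=1,i=6
  .#... -> #   bit 8 = 1  t=0,i=20
  ..### -> #   bit 7 = 1  t=2,i=18
  ..##. -> #   bit 6 = 1  t=1,i=19
  ..#.# -> .   bit 5 = 0  t=0,i=0
  ..#.. -> .   bit 4 = 0  t=1,i=8
  ...## -> .   bit 3 = 0  t=2,i=17
  ...#. -> .   bit 2 = 0  t=0,i=22
  ....# -> #   bit 1 = 1  t=1,i=1
  ..... -> .   bit 0 = 0  t=1,i=0
  bits 10100010010111011001010111000010 = 2724042178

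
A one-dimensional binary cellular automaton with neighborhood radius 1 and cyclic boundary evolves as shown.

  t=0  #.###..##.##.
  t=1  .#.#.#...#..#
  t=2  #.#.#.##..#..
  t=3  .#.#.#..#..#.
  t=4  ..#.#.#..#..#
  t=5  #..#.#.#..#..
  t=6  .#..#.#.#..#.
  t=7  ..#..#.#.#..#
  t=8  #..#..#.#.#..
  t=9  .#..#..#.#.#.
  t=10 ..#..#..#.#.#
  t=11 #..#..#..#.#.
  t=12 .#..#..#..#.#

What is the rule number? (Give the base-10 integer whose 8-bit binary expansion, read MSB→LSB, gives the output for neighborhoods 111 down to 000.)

177

  ### -> #   bit 7 = 1  t=0,i=3
  ##. -> .   bit 6 = 0  t=0,i=4
  #.# -> #   bit 5 = 1  t=0,i=1
  #.. -> #   bit 4 = 1  t=0,i=5
  .## -> .   bit 3 = 0  t=0,i=2
  .#. -> .   bit 2 = 0  t=0,i=0
  ..# -> .   bit 1 = 0  t=0,i=6
  ... -> #   bit 0 = 1  t=1,i=7
  bits 10110001 = 177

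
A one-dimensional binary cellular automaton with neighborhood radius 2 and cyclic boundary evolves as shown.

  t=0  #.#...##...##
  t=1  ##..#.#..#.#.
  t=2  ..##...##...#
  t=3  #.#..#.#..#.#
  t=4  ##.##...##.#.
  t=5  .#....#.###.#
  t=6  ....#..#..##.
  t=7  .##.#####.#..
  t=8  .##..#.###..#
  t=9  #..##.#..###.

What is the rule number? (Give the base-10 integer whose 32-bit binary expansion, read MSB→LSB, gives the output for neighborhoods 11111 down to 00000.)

1980148435

  [31] ##### => .  t=7,i=6
  [30] ####. => #  t=7,i=7
  [29] ###.# => #  t=0,i=0
  [28] ###.. => #  t=8,i=9
  [27] ##.## => .  t=4,i=2
  [26] ##.#. => #  t=0,i=1
  [25] ##..# => #  t=1,i=2
  [24] ##... => .  t=0,i=8
  [23] #.### => .  t=5,i=8
  [22] #.##. => .  t=1,i=0
  [21] #.#.# => .  t=1,i=11
  [20] #.#.. => .  t=0,i=2
  [19] #..## => .  t=2,i=1
  [18] #..#. => #  t=1,i=3
  [17] #...# => #  t=0,i=4
  [16] #.... => .  t=5,i=3
  [15] .#### => #  t=7,i=5
  [14] .###. => .  t=0,i=12
  [13] .##.# => #  t=3,i=0
  [12] .##.. => .  t=0,i=7
  [11] .#.## => #  t=1,i=12
  [10] .#.#. => .  t=1,i=5
  [9] .#..# => #  t=1,i=7
  [8] .#... => .  t=0,i=3
  [7] ..### => #  t=0,i=11
  [6] ..##. => #  t=0,i=6
  [5] ..#.# => .  t=1,i=4
  [4] ..#.. => #  t=2,i=12
  [3] ...## => .  t=0,i=5
  [2] ...#. => .  t=2,i=11
  [1] ....# => #  t=5,i=4
  [0] ..... => #  t=6,i=1
  bits 01110110000001101010101011010011 = 1980148435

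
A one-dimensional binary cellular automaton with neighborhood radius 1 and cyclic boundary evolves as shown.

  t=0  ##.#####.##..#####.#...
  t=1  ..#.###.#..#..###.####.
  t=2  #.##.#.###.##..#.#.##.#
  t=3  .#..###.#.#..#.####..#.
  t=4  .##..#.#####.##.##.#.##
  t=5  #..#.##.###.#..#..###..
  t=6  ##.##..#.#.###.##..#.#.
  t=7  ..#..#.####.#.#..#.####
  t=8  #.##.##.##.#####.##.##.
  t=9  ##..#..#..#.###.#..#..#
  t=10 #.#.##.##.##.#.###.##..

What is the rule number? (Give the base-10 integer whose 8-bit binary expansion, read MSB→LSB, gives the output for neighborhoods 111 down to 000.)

181

  [7] ### => #  t=0,i=4
  [6] ##. => .  t=0,i=1
  [5] #.# => #  t=0,i=2
  [4] #.. => #  t=0,i=11
  [3] .## => .  t=0,i=0
  [2] .#. => #  t=0,i=19
  [1] ..# => .  t=0,i=12
  [0] ... => #  t=0,i=21
  bits 10110101 = 181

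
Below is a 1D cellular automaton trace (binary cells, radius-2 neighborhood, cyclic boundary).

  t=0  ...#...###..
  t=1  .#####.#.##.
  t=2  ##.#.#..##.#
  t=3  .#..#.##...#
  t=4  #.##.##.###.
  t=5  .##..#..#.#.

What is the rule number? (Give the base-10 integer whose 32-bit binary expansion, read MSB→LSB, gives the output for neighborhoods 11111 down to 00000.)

  [31] ##### => #  t=1,i=3
  [30] ####. => .  t=1,i=4
  [29] ###.# => #  t=1,i=5
  [28] ###.. => #  t=0,i=9
  [27] ##.## => .  t=2,i=10
  [26] ##.#. => .  t=1,i=6
  [25] ##..# => #  t=1,i=11
  [24] ##... => #  t=0,i=10
  [23] #.### => #  t=2,i=11
  [22] #.##. => #  t=1,i=9
  [21] #.#.# => .  t=1,i=7
  [20] #.#.. => .  t=2,i=5
  [19] #..## => #  t=1,i=0
  [18] #..#. => #  t=3,i=3
  [17] #...# => #  t=0,i=5
  [16] #.... => .  t=0,i=11
  [15] .#### => .  t=1,i=2
  [14] .###. => .  t=0,i=8
  [13] .##.# => .  t=2,i=9
  [12] .##.. => .  t=1,i=10
  [11] .#.## => #  t=1,i=8
  [10] .#.#. => #  t=2,i=4
  [9] .#..# => #  t=2,i=6
  [8] .#... => #  t=0,i=4
  [7] ..### => #  t=0,i=7
  [6] ..##. => .  t=2,i=8
  [5] ..#.# => .  t=3,i=4
  [4] ..#.. => #  t=0,i=3
  [3] ...## => .  t=0,i=6
  [2] ...#. => #  t=0,i=2
  [1] ....# => #  t=0,i=1
  [0] ..... => .  t=0,i=0
  bits 10110011110011100000111110010110 = 3016626070

3016626070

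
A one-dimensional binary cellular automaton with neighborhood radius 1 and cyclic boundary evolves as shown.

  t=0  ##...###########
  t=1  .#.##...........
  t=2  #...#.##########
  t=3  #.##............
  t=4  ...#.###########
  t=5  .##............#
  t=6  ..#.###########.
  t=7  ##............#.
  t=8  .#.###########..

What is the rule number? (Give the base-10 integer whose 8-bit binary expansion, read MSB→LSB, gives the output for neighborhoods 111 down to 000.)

  ###|.  b7=0 t=0,i=0
  ##.|#  b6=1 t=0,i=1
  #.#|.  b5=0 t=1,i=2
  #..|.  b4=0 t=0,i=2
  .##|.  b3=0 t=0,i=5
  .#.|.  b2=0 t=1,i=1
  ..#|#  b1=1 t=0,i=4
  ...|#  b0=1 t=0,i=3
  bits 01000011 = 67

67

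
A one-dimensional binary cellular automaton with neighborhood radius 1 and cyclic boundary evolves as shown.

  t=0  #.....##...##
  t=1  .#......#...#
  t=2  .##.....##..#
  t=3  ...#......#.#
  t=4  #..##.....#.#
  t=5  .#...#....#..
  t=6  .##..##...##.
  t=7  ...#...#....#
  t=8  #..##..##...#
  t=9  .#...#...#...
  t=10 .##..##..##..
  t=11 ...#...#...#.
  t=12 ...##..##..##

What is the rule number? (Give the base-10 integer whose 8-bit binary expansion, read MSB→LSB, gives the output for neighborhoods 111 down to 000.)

148

  ### -> #   bit 7 = 1  t=0,i=12
  ##. -> .   bit 6 = 0  t=0,i=0
  #.# -> .   bit 5 = 0  t=1,i=0
  #.. -> #   bit 4 = 1  t=0,i=1
  .## -> .   bit 3 = 0  t=0,i=6
  .#. -> #   bit 2 = 1  t=1,i=1
  ..# -> .   bit 1 = 0  t=0,i=5
  ... -> .   bit 0 = 0  t=0,i=2
  bits 10010100 = 148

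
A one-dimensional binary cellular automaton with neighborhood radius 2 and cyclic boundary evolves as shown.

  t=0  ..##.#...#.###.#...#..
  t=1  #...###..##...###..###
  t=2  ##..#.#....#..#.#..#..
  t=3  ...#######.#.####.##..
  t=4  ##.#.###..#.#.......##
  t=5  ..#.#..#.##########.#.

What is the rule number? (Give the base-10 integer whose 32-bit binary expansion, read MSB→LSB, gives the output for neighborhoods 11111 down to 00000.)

  [31] ##### => #  t=3,i=5
  [30] ####. => .  t=1,i=21
  [29] ###.# => .  t=0,i=13
  [28] ###.. => #  t=1,i=0
  [27] ##.## => .  t=3,i=17
  [26] ##.#. => #  t=0,i=4
  [25] ##..# => .  t=1,i=7
  [24] ##... => #  t=1,i=1
  [23] #.### => .  t=0,i=11
  [22] #.##. => .  t=3,i=18
  [21] #.#.# => .  t=3,i=11
  [20] #.#.. => #  t=0,i=5
  [19] #..## => .  t=1,i=8
  [18] #..#. => #  t=2,i=3
  [17] #...# => .  t=0,i=7
  [16] #.... => #  t=0,i=21
  [15] .#### => .  t=1,i=20
  [14] .###. => .  t=0,i=12
  [13] .##.# => .  t=0,i=3
  [12] .##.. => .  t=1,i=10
  [11] .#.## => #  t=0,i=10
  [10] .#.#. => #  t=2,i=5
  [9] .#..# => .  t=2,i=12
  [8] .#... => #  t=0,i=6
  [7] ..### => #  t=1,i=4
  [6] ..##. => .  t=0,i=2
  [5] ..#.# => #  t=0,i=9
  [4] ..#.. => #  t=0,i=19
  [3] ...## => .  t=0,i=1
  [2] ...#. => .  t=0,i=8
  [1] ....# => #  t=0,i=0
  [0] ..... => #  t=3,i=0
  bits 10010101000101010000110110110011 = 2501184947

2501184947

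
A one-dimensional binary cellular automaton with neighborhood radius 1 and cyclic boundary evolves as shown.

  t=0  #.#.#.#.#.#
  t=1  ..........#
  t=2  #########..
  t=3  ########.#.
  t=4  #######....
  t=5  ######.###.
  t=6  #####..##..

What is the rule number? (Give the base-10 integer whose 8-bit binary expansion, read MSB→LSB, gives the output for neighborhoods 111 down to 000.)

  ### -> #   bit 7 = 1  t=2,i=1
  ##. -> .   bit 6 = 0  t=0,i=0
  #.# -> .   bit 5 = 0  t=0,i=1
  #.. -> #   bit 4 = 1  t=1,i=0
  .## -> #   bit 3 = 1  t=0,i=10
  .#. -> .   bit 2 = 0  t=0,i=2
  ..# -> .   bit 1 = 0  t=1,i=9
  ... -> #   bit 0 = 1  t=1,i=1
  bits 10011001 = 153

153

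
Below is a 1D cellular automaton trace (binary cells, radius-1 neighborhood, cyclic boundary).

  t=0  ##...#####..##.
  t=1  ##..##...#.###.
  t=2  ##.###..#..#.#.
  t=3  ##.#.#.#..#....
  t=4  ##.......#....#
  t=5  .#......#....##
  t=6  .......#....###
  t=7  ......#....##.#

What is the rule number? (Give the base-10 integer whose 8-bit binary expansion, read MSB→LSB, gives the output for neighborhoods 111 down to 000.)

  [7] ### => .  t=0,i=6
  [6] ##. => #  t=0,i=1
  [5] #.# => .  t=0,i=14
  [4] #.. => .  t=0,i=2
  [3] .## => #  t=0,i=0
  [2] .#. => .  t=1,i=9
  [1] ..# => #  t=0,i=4
  [0] ... => .  t=0,i=3
  bits 01001010 = 74

74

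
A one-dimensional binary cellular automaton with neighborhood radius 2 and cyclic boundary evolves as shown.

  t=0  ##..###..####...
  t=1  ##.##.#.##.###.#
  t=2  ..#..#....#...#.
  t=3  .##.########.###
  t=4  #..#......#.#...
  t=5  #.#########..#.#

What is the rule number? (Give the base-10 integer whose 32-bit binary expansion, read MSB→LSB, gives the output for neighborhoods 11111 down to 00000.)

1561137663

  [31] ##### => .  t=3,i=6
  [30] ####. => #  t=0,i=11
  [29] ###.# => .  t=1,i=1
  [28] ###.. => #  t=0,i=6
  [27] ##.## => #  t=1,i=2
  [26] ##.#. => #  t=1,i=5
  [25] ##..# => .  t=0,i=2
  [24] ##... => #  t=0,i=13
  [23] #.### => .  t=1,i=11
  [22] #.##. => .  t=1,i=3
  [21] #.#.# => .  t=1,i=6
  [20] #.#.. => .  t=4,i=12
  [19] #..## => #  t=0,i=3
  [18] #..#. => #  t=2,i=4
  [17] #...# => .  t=0,i=14
  [16] #.... => #  t=2,i=7
  [15] .#### => .  t=0,i=10
  [14] .###. => .  t=0,i=5
  [13] .##.# => .  t=1,i=4
  [12] .##.. => #  t=0,i=1
  [11] .#.## => .  t=1,i=7
  [10] .#.#. => .  t=4,i=11
  [9] .#..# => .  t=2,i=3
  [8] .#... => #  t=2,i=6
  [7] ..### => #  t=0,i=4
  [6] ..##. => #  t=0,i=0
  [5] ..#.# => #  t=4,i=10
  [4] ..#.. => #  t=2,i=2
  [3] ...## => #  t=0,i=15
  [2] ...#. => #  t=2,i=1
  [1] ....# => #  t=2,i=8
  [0] ..... => #  t=4,i=6
  bits 01011101000011010001000111111111 = 1561137663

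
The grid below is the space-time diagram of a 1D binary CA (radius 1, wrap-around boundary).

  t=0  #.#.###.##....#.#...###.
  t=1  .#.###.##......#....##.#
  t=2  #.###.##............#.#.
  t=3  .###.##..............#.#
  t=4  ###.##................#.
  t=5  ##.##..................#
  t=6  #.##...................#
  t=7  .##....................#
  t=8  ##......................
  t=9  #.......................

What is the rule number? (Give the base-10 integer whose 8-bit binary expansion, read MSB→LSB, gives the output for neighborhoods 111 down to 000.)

  nb ###: next=#  (t=0,i=5, bit7=1)
  nb ##.: next=.  (t=0,i=6, bit6=0)
  nb #.#: next=#  (t=0,i=1, bit5=1)
  nb #..: next=.  (t=0,i=10, bit4=0)
  nb .##: next=#  (t=0,i=4, bit3=1)
  nb .#.: next=.  (t=0,i=0, bit2=0)
  nb ..#: next=.  (t=0,i=13, bit1=0)
  nb ...: next=.  (t=0,i=11, bit0=0)
  bits 10101000 = 168

168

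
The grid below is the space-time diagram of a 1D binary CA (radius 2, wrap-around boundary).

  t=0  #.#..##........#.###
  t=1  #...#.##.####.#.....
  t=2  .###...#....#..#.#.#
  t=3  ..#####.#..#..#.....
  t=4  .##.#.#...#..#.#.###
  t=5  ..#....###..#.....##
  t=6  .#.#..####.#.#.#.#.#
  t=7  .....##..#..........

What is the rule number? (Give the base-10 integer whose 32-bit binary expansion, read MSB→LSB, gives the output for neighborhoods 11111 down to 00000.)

  nb #####: next=#  (t=3,i=4, bit31=1)
  nb ####.: next=.  (t=0,i=19, bit30=0)
  nb ###.#: next=#  (t=0,i=0, bit29=1)
  nb ###..: next=#  (t=2,i=3, bit28=1)
  nb ##.##: next=.  (t=1,i=8, bit27=0)
  nb ##.#.: next=.  (t=0,i=1, bit26=0)
  nb ##..#: next=.  (t=5,i=0, bit25=0)
  nb ##...: next=#  (t=0,i=7, bit24=1)
  nb #.###: next=.  (t=0,i=17, bit23=0)
  nb #.##.: next=.  (t=1,i=6, bit22=0)
  nb #.#.#: next=.  (t=2,i=17, bit21=0)
  nb #.#..: next=.  (t=0,i=2, bit20=0)
  nb #..##: next=#  (t=0,i=4, bit19=1)
  nb #..#.: next=#  (t=2,i=14, bit18=1)
  nb #...#: next=#  (t=1,i=2, bit17=1)
  nb #....: next=.  (t=0,i=8, bit16=0)
  nb .####: next=.  (t=0,i=18, bit15=0)
  nb .###.: next=#  (t=2,i=2, bit14=1)
  nb .##.#: next=#  (t=1,i=7, bit13=1)
  nb .##..: next=#  (t=0,i=6, bit12=1)
  nb .#.##: next=.  (t=0,i=16, bit11=0)
  nb .#.#.: next=.  (t=2,i=16, bit10=0)
  nb .#..#: next=.  (t=0,i=3, bit9=0)
  nb .#...: next=#  (t=1,i=1, bit8=1)
  nb ..###: next=#  (t=3,i=2, bit7=1)
  nb ..##.: next=.  (t=0,i=5, bit6=0)
  nb ..#.#: next=.  (t=0,i=15, bit5=0)
  nb ..#..: next=.  (t=1,i=0, bit4=0)
  nb ...##: next=#  (t=3,i=1, bit3=1)
  nb ...#.: next=#  (t=0,i=14, bit2=1)
  nb ....#: next=.  (t=0,i=13, bit1=0)
  nb .....: next=#  (t=0,i=9, bit0=1)
  bits 10110001000011100111000110001101 = 2970513805

2970513805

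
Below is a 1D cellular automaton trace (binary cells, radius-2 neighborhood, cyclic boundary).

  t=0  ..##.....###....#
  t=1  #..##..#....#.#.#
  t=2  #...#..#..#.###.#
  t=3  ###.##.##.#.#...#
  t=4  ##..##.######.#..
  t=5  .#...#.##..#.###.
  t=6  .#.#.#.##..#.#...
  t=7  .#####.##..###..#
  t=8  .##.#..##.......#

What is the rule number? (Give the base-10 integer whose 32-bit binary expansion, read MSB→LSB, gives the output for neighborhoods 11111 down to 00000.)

1173534258

  [31] ##### => .  t=4,i=9
  [30] ####. => #  t=3,i=1
  [29] ###.# => .  t=2,i=14
  [28] ###.. => .  t=0,i=11
  [27] ##.## => .  t=2,i=15
  [26] ##.#. => #  t=3,i=9
  [25] ##..# => .  t=1,i=1
  [24] ##... => #  t=0,i=4
  [23] #.### => #  t=2,i=12
  [22] #.##. => #  t=1,i=16
  [21] #.#.# => #  t=1,i=14
  [20] #.#.. => #  t=3,i=12
  [19] #..## => .  t=0,i=1
  [18] #..#. => .  t=1,i=6
  [17] #...# => #  t=2,i=2
  [16] #.... => .  t=0,i=5
  [15] .#### => #  t=3,i=0
  [14] .###. => .  t=0,i=10
  [13] .##.# => #  t=3,i=5
  [12] .##.. => #  t=0,i=3
  [11] .#.## => .  t=1,i=15
  [10] .#.#. => #  t=1,i=13
  [9] .#..# => #  t=0,i=0
  [8] .#... => .  t=1,i=8
  [7] ..### => .  t=0,i=9
  [6] ..##. => .  t=0,i=2
  [5] ..#.# => #  t=1,i=12
  [4] ..#.. => #  t=0,i=16
  [3] ...## => .  t=0,i=8
  [2] ...#. => .  t=0,i=15
  [1] ....# => #  t=0,i=7
  [0] ..... => .  t=0,i=6
  bits 01000101111100101011011000110010 = 1173534258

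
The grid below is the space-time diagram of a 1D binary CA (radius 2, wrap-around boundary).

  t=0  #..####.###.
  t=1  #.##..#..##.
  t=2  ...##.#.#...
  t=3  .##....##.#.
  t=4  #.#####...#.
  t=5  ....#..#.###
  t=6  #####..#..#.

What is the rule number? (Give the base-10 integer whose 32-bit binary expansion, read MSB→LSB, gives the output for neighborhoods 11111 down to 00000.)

2736346302

  ##### -> #   bit 31 = 1  t=4,i=4
  ####. -> .   bit 30 = 0  t=0,i=5
  ###.# -> #   bit 29 = 1  t=0,i=6
  ###.. -> .   bit 28 = 0  t=4,i=6
  ##.## -> .   bit 27 = 0  t=0,i=7
  ##.#. -> .   bit 26 = 0  t=0,i=11
  ##..# -> #   bit 25 = 1  t=1,i=4
  ##... -> #   bit 24 = 1  t=3,i=3
  #.### -> .   bit 23 = 0  t=0,i=8
  #.##. -> .   bit 22 = 0  t=1,i=2
  #.#.# -> .   bit 21 = 0  t=1,i=0
  #.#.. -> #   bit 20 = 1  t=0,i=0
  #..## -> #   bit 19 = 1  t=0,i=2
  #..#. -> .   bit 18 = 0  t=1,i=5
  #...# -> .   bit 17 = 0  t=4,i=8
  #.... -> #   bit 16 = 1  t=2,i=10
  .#### -> .   bit 15 = 0  t=0,i=4
  .###. -> #   bit 14 = 1  t=0,i=9
  .##.# -> .   bit 13 = 0  t=1,i=10
  .##.. -> #   bit 12 = 1  t=1,i=3
  .#.## -> .   bit 11 = 0  t=1,i=1
  .#.#. -> #   bit 10 = 1  t=2,i=7
  .#..# -> .   bit 9 = 0  t=0,i=1
  .#... -> .   bit 8 = 0  t=2,i=9
  ..### -> #   bit 7 = 1  t=0,i=3
  ..##. -> .   bit 6 = 0  t=1,i=9
  ..#.# -> #   bit 5 = 1  t=4,i=10
  ..#.. -> #   bit 4 = 1  t=1,i=6
  ...## -> #   bit 3 = 1  t=2,i=2
  ...#. -> #   bit 2 = 1  t=4,i=9
  ....# -> #   bit 1 = 1  t=2,i=1
  ..... -> .   bit 0 = 0  t=2,i=0
  bits 10100011000110010101010010111110 = 2736346302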